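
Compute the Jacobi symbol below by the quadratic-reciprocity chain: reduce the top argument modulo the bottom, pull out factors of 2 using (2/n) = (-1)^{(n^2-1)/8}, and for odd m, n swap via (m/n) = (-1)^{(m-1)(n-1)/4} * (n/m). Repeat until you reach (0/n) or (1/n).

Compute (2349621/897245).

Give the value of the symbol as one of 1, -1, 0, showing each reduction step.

-1

(2349621/897245) = (555131/897245)   [reduce mod 897245]
reciprocity: (555131/897245) = +1·(897245/555131) since 555131 mod 4 = 3, 897245 mod 4 = 1; sign now +1
(897245/555131) = (342114/555131)   [reduce mod 555131]
342114 = 2^1·171057; (2/555131) = -1 since 555131 mod 8 = 3, so (342114/555131) = (-1)^1·(171057/555131); sign now -1
reciprocity: (171057/555131) = +1·(555131/171057) since 171057 mod 4 = 1, 555131 mod 4 = 3; sign now -1
(555131/171057) = (41960/171057)   [reduce mod 171057]
41960 = 2^3·5245; (2/171057) = +1 since 171057 mod 8 = 1, so (41960/171057) = (+1)^3·(5245/171057); sign now -1
reciprocity: (5245/171057) = +1·(171057/5245) since 5245 mod 4 = 1, 171057 mod 4 = 1; sign now -1
(171057/5245) = (3217/5245)   [reduce mod 5245]
reciprocity: (3217/5245) = +1·(5245/3217) since 3217 mod 4 = 1, 5245 mod 4 = 1; sign now -1
(5245/3217) = (2028/3217)   [reduce mod 3217]
2028 = 2^2·507; (2/3217) = +1 since 3217 mod 8 = 1, so (2028/3217) = (+1)^2·(507/3217); sign now -1
reciprocity: (507/3217) = +1·(3217/507) since 507 mod 4 = 3, 3217 mod 4 = 1; sign now -1
(3217/507) = (175/507)   [reduce mod 507]
reciprocity: (175/507) = -1·(507/175) since 175 mod 4 = 3, 507 mod 4 = 3; sign now +1
(507/175) = (157/175)   [reduce mod 175]
reciprocity: (157/175) = +1·(175/157) since 157 mod 4 = 1, 175 mod 4 = 3; sign now +1
(175/157) = (18/157)   [reduce mod 157]
18 = 2^1·9; (2/157) = -1 since 157 mod 8 = 5, so (18/157) = (-1)^1·(9/157); sign now -1
reciprocity: (9/157) = +1·(157/9) since 9 mod 4 = 1, 157 mod 4 = 1; sign now -1
(157/9) = (4/9)   [reduce mod 9]
4 = 2^2·1; (2/9) = +1 since 9 mod 8 = 1, so (4/9) = (+1)^2·(1/9); sign now -1
(1/9) = 1; final value = sign = -1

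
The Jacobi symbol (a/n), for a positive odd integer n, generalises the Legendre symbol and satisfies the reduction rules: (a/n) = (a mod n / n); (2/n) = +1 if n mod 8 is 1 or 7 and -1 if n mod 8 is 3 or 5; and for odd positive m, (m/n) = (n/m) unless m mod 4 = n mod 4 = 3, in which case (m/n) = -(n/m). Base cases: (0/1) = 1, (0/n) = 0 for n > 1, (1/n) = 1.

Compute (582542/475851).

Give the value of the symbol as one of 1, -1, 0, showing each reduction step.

(582542/475851) = (106691/475851)   [reduce mod 475851]
reciprocity: (106691/475851) = -1·(475851/106691) since 106691 mod 4 = 3, 475851 mod 4 = 3; sign now -1
(475851/106691) = (49087/106691)   [reduce mod 106691]
reciprocity: (49087/106691) = -1·(106691/49087) since 49087 mod 4 = 3, 106691 mod 4 = 3; sign now +1
(106691/49087) = (8517/49087)   [reduce mod 49087]
reciprocity: (8517/49087) = +1·(49087/8517) since 8517 mod 4 = 1, 49087 mod 4 = 3; sign now +1
(49087/8517) = (6502/8517)   [reduce mod 8517]
6502 = 2^1·3251; (2/8517) = -1 since 8517 mod 8 = 5, so (6502/8517) = (-1)^1·(3251/8517); sign now -1
reciprocity: (3251/8517) = +1·(8517/3251) since 3251 mod 4 = 3, 8517 mod 4 = 1; sign now -1
(8517/3251) = (2015/3251)   [reduce mod 3251]
reciprocity: (2015/3251) = -1·(3251/2015) since 2015 mod 4 = 3, 3251 mod 4 = 3; sign now +1
(3251/2015) = (1236/2015)   [reduce mod 2015]
1236 = 2^2·309; (2/2015) = +1 since 2015 mod 8 = 7, so (1236/2015) = (+1)^2·(309/2015); sign now +1
reciprocity: (309/2015) = +1·(2015/309) since 309 mod 4 = 1, 2015 mod 4 = 3; sign now +1
(2015/309) = (161/309)   [reduce mod 309]
reciprocity: (161/309) = +1·(309/161) since 161 mod 4 = 1, 309 mod 4 = 1; sign now +1
(309/161) = (148/161)   [reduce mod 161]
148 = 2^2·37; (2/161) = +1 since 161 mod 8 = 1, so (148/161) = (+1)^2·(37/161); sign now +1
reciprocity: (37/161) = +1·(161/37) since 37 mod 4 = 1, 161 mod 4 = 1; sign now +1
(161/37) = (13/37)   [reduce mod 37]
reciprocity: (13/37) = +1·(37/13) since 13 mod 4 = 1, 37 mod 4 = 1; sign now +1
(37/13) = (11/13)   [reduce mod 13]
reciprocity: (11/13) = +1·(13/11) since 11 mod 4 = 3, 13 mod 4 = 1; sign now +1
(13/11) = (2/11)   [reduce mod 11]
2 = 2^1·1; (2/11) = -1 since 11 mod 8 = 3, so (2/11) = (-1)^1·(1/11); sign now -1
(1/11) = 1; final value = sign = -1

-1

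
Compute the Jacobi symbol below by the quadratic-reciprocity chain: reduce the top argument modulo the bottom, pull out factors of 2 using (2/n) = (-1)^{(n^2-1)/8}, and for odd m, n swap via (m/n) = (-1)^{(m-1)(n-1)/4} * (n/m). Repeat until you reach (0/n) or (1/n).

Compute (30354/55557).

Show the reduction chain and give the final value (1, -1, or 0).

0

30354 = 2^1·15177; (2/55557) = -1 since 55557 mod 8 = 5, so (30354/55557) = (-1)^1·(15177/55557); sign now -1
reciprocity: (15177/55557) = +1·(55557/15177) since 15177 mod 4 = 1, 55557 mod 4 = 1; sign now -1
(55557/15177) = (10026/15177)   [reduce mod 15177]
10026 = 2^1·5013; (2/15177) = +1 since 15177 mod 8 = 1, so (10026/15177) = (+1)^1·(5013/15177); sign now -1
reciprocity: (5013/15177) = +1·(15177/5013) since 5013 mod 4 = 1, 15177 mod 4 = 1; sign now -1
(15177/5013) = (138/5013)   [reduce mod 5013]
138 = 2^1·69; (2/5013) = -1 since 5013 mod 8 = 5, so (138/5013) = (-1)^1·(69/5013); sign now +1
reciprocity: (69/5013) = +1·(5013/69) since 69 mod 4 = 1, 5013 mod 4 = 1; sign now +1
(5013/69) = (45/69)   [reduce mod 69]
reciprocity: (45/69) = +1·(69/45) since 45 mod 4 = 1, 69 mod 4 = 1; sign now +1
(69/45) = (24/45)   [reduce mod 45]
24 = 2^3·3; (2/45) = -1 since 45 mod 8 = 5, so (24/45) = (-1)^3·(3/45); sign now -1
reciprocity: (3/45) = +1·(45/3) since 3 mod 4 = 3, 45 mod 4 = 1; sign now -1
(45/3) = (0/3)   [reduce mod 3]
(0/3) = 0   [gcd(a, n) > 1]; final value = 0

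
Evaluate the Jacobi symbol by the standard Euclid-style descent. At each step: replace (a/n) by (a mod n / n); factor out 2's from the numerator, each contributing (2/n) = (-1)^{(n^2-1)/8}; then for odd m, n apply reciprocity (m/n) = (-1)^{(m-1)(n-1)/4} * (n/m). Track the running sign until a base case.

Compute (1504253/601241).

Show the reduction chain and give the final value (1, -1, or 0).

1

(1504253/601241): 1504253 mod 601241 = 301771, so (1504253/601241) = (301771/601241)
flip (301771/601241) -> (601241/301771): both odd, 301771 mod 4 = 3, 601241 mod 4 = 1, so the flip contributes +1; sign now +1
(601241/301771): 601241 mod 301771 = 299470, so (601241/301771) = (299470/301771)
factor out 2^1: 299470 = 2^1·149735; with 301771 mod 8 = 3, (2/301771) = -1; sign now -1; continue with (149735/301771)
flip (149735/301771) -> (301771/149735): both odd, 149735 mod 4 = 3, 301771 mod 4 = 3, so the flip contributes -1; sign now +1
(301771/149735): 301771 mod 149735 = 2301, so (301771/149735) = (2301/149735)
flip (2301/149735) -> (149735/2301): both odd, 2301 mod 4 = 1, 149735 mod 4 = 3, so the flip contributes +1; sign now +1
(149735/2301): 149735 mod 2301 = 170, so (149735/2301) = (170/2301)
factor out 2^1: 170 = 2^1·85; with 2301 mod 8 = 5, (2/2301) = -1; sign now -1; continue with (85/2301)
flip (85/2301) -> (2301/85): both odd, 85 mod 4 = 1, 2301 mod 4 = 1, so the flip contributes +1; sign now -1
(2301/85): 2301 mod 85 = 6, so (2301/85) = (6/85)
factor out 2^1: 6 = 2^1·3; with 85 mod 8 = 5, (2/85) = -1; sign now +1; continue with (3/85)
flip (3/85) -> (85/3): both odd, 3 mod 4 = 3, 85 mod 4 = 1, so the flip contributes +1; sign now +1
(85/3): 85 mod 3 = 1, so (85/3) = (1/3)
reached (1/3) = 1, so the symbol is +1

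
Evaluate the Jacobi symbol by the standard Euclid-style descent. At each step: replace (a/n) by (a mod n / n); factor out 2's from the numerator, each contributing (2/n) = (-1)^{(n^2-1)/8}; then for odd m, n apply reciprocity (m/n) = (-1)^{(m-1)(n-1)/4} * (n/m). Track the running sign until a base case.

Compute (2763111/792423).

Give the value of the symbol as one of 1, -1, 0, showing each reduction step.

(2763111/792423): 2763111 mod 792423 = 385842, so (2763111/792423) = (385842/792423)
factor out 2^1: 385842 = 2^1·192921; with 792423 mod 8 = 7, (2/792423) = +1; sign now +1; continue with (192921/792423)
flip (192921/792423) -> (792423/192921): both odd, 192921 mod 4 = 1, 792423 mod 4 = 3, so the flip contributes +1; sign now +1
(792423/192921): 792423 mod 192921 = 20739, so (792423/192921) = (20739/192921)
flip (20739/192921) -> (192921/20739): both odd, 20739 mod 4 = 3, 192921 mod 4 = 1, so the flip contributes +1; sign now +1
(192921/20739): 192921 mod 20739 = 6270, so (192921/20739) = (6270/20739)
factor out 2^1: 6270 = 2^1·3135; with 20739 mod 8 = 3, (2/20739) = -1; sign now -1; continue with (3135/20739)
flip (3135/20739) -> (20739/3135): both odd, 3135 mod 4 = 3, 20739 mod 4 = 3, so the flip contributes -1; sign now +1
(20739/3135): 20739 mod 3135 = 1929, so (20739/3135) = (1929/3135)
flip (1929/3135) -> (3135/1929): both odd, 1929 mod 4 = 1, 3135 mod 4 = 3, so the flip contributes +1; sign now +1
(3135/1929): 3135 mod 1929 = 1206, so (3135/1929) = (1206/1929)
factor out 2^1: 1206 = 2^1·603; with 1929 mod 8 = 1, (2/1929) = +1; sign now +1; continue with (603/1929)
flip (603/1929) -> (1929/603): both odd, 603 mod 4 = 3, 1929 mod 4 = 1, so the flip contributes +1; sign now +1
(1929/603): 1929 mod 603 = 120, so (1929/603) = (120/603)
factor out 2^3: 120 = 2^3·15; with 603 mod 8 = 3, (2/603) = -1; sign now -1; continue with (15/603)
flip (15/603) -> (603/15): both odd, 15 mod 4 = 3, 603 mod 4 = 3, so the flip contributes -1; sign now +1
(603/15): 603 mod 15 = 3, so (603/15) = (3/15)
flip (3/15) -> (15/3): both odd, 3 mod 4 = 3, 15 mod 4 = 3, so the flip contributes -1; sign now -1
(15/3): 15 mod 3 = 0, so (15/3) = (0/3)
reached (0/3); gcd(a, n) > 1, so (0/3) = 0 and the symbol is 0

0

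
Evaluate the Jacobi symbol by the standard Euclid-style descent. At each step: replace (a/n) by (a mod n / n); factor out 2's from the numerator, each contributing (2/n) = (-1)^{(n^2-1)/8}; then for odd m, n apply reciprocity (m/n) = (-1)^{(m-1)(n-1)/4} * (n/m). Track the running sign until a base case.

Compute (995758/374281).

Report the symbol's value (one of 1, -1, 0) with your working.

-1

(995758/374281) = (247196/374281)   [reduce mod 374281]
247196 = 2^2·61799; (2/374281) = +1 since 374281 mod 8 = 1, so (247196/374281) = (+1)^2·(61799/374281); sign now +1
reciprocity: (61799/374281) = +1·(374281/61799) since 61799 mod 4 = 3, 374281 mod 4 = 1; sign now +1
(374281/61799) = (3487/61799)   [reduce mod 61799]
reciprocity: (3487/61799) = -1·(61799/3487) since 3487 mod 4 = 3, 61799 mod 4 = 3; sign now -1
(61799/3487) = (2520/3487)   [reduce mod 3487]
2520 = 2^3·315; (2/3487) = +1 since 3487 mod 8 = 7, so (2520/3487) = (+1)^3·(315/3487); sign now -1
reciprocity: (315/3487) = -1·(3487/315) since 315 mod 4 = 3, 3487 mod 4 = 3; sign now +1
(3487/315) = (22/315)   [reduce mod 315]
22 = 2^1·11; (2/315) = -1 since 315 mod 8 = 3, so (22/315) = (-1)^1·(11/315); sign now -1
reciprocity: (11/315) = -1·(315/11) since 11 mod 4 = 3, 315 mod 4 = 3; sign now +1
(315/11) = (7/11)   [reduce mod 11]
reciprocity: (7/11) = -1·(11/7) since 7 mod 4 = 3, 11 mod 4 = 3; sign now -1
(11/7) = (4/7)   [reduce mod 7]
4 = 2^2·1; (2/7) = +1 since 7 mod 8 = 7, so (4/7) = (+1)^2·(1/7); sign now -1
(1/7) = 1; final value = sign = -1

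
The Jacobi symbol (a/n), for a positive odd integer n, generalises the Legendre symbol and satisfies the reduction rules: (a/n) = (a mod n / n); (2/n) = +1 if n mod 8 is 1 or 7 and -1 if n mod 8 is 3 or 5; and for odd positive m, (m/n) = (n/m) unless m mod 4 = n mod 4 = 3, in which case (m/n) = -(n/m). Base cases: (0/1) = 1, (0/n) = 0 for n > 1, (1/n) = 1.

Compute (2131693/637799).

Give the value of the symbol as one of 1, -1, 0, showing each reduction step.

1

(2131693/637799) = (218296/637799)   [reduce mod 637799]
218296 = 2^3·27287; (2/637799) = +1 since 637799 mod 8 = 7, so (218296/637799) = (+1)^3·(27287/637799); sign now +1
reciprocity: (27287/637799) = -1·(637799/27287) since 27287 mod 4 = 3, 637799 mod 4 = 3; sign now -1
(637799/27287) = (10198/27287)   [reduce mod 27287]
10198 = 2^1·5099; (2/27287) = +1 since 27287 mod 8 = 7, so (10198/27287) = (+1)^1·(5099/27287); sign now -1
reciprocity: (5099/27287) = -1·(27287/5099) since 5099 mod 4 = 3, 27287 mod 4 = 3; sign now +1
(27287/5099) = (1792/5099)   [reduce mod 5099]
1792 = 2^8·7; (2/5099) = -1 since 5099 mod 8 = 3, so (1792/5099) = (-1)^8·(7/5099); sign now +1
reciprocity: (7/5099) = -1·(5099/7) since 7 mod 4 = 3, 5099 mod 4 = 3; sign now -1
(5099/7) = (3/7)   [reduce mod 7]
reciprocity: (3/7) = -1·(7/3) since 3 mod 4 = 3, 7 mod 4 = 3; sign now +1
(7/3) = (1/3)   [reduce mod 3]
(1/3) = 1; final value = sign = +1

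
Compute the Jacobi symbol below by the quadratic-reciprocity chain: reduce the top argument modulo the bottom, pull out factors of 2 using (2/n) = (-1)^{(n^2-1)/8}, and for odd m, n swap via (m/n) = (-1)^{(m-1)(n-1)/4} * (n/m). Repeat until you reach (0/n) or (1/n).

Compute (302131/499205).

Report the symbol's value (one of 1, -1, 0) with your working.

reciprocity: (302131/499205) = +1·(499205/302131) since 302131 mod 4 = 3, 499205 mod 4 = 1; sign now +1
(499205/302131) = (197074/302131)   [reduce mod 302131]
197074 = 2^1·98537; (2/302131) = -1 since 302131 mod 8 = 3, so (197074/302131) = (-1)^1·(98537/302131); sign now -1
reciprocity: (98537/302131) = +1·(302131/98537) since 98537 mod 4 = 1, 302131 mod 4 = 3; sign now -1
(302131/98537) = (6520/98537)   [reduce mod 98537]
6520 = 2^3·815; (2/98537) = +1 since 98537 mod 8 = 1, so (6520/98537) = (+1)^3·(815/98537); sign now -1
reciprocity: (815/98537) = +1·(98537/815) since 815 mod 4 = 3, 98537 mod 4 = 1; sign now -1
(98537/815) = (737/815)   [reduce mod 815]
reciprocity: (737/815) = +1·(815/737) since 737 mod 4 = 1, 815 mod 4 = 3; sign now -1
(815/737) = (78/737)   [reduce mod 737]
78 = 2^1·39; (2/737) = +1 since 737 mod 8 = 1, so (78/737) = (+1)^1·(39/737); sign now -1
reciprocity: (39/737) = +1·(737/39) since 39 mod 4 = 3, 737 mod 4 = 1; sign now -1
(737/39) = (35/39)   [reduce mod 39]
reciprocity: (35/39) = -1·(39/35) since 35 mod 4 = 3, 39 mod 4 = 3; sign now +1
(39/35) = (4/35)   [reduce mod 35]
4 = 2^2·1; (2/35) = -1 since 35 mod 8 = 3, so (4/35) = (-1)^2·(1/35); sign now +1
(1/35) = 1; final value = sign = +1

1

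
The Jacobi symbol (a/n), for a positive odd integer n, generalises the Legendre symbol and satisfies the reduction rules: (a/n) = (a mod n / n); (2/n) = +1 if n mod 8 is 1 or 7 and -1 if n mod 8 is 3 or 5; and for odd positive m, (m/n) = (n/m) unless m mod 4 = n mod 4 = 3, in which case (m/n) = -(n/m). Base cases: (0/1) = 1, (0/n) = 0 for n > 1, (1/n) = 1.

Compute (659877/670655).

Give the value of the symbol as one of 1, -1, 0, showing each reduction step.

-1

reciprocity: (659877/670655) = +1·(670655/659877) since 659877 mod 4 = 1, 670655 mod 4 = 3; sign now +1
(670655/659877) = (10778/659877)   [reduce mod 659877]
10778 = 2^1·5389; (2/659877) = -1 since 659877 mod 8 = 5, so (10778/659877) = (-1)^1·(5389/659877); sign now -1
reciprocity: (5389/659877) = +1·(659877/5389) since 5389 mod 4 = 1, 659877 mod 4 = 1; sign now -1
(659877/5389) = (2419/5389)   [reduce mod 5389]
reciprocity: (2419/5389) = +1·(5389/2419) since 2419 mod 4 = 3, 5389 mod 4 = 1; sign now -1
(5389/2419) = (551/2419)   [reduce mod 2419]
reciprocity: (551/2419) = -1·(2419/551) since 551 mod 4 = 3, 2419 mod 4 = 3; sign now +1
(2419/551) = (215/551)   [reduce mod 551]
reciprocity: (215/551) = -1·(551/215) since 215 mod 4 = 3, 551 mod 4 = 3; sign now -1
(551/215) = (121/215)   [reduce mod 215]
reciprocity: (121/215) = +1·(215/121) since 121 mod 4 = 1, 215 mod 4 = 3; sign now -1
(215/121) = (94/121)   [reduce mod 121]
94 = 2^1·47; (2/121) = +1 since 121 mod 8 = 1, so (94/121) = (+1)^1·(47/121); sign now -1
reciprocity: (47/121) = +1·(121/47) since 47 mod 4 = 3, 121 mod 4 = 1; sign now -1
(121/47) = (27/47)   [reduce mod 47]
reciprocity: (27/47) = -1·(47/27) since 27 mod 4 = 3, 47 mod 4 = 3; sign now +1
(47/27) = (20/27)   [reduce mod 27]
20 = 2^2·5; (2/27) = -1 since 27 mod 8 = 3, so (20/27) = (-1)^2·(5/27); sign now +1
reciprocity: (5/27) = +1·(27/5) since 5 mod 4 = 1, 27 mod 4 = 3; sign now +1
(27/5) = (2/5)   [reduce mod 5]
2 = 2^1·1; (2/5) = -1 since 5 mod 8 = 5, so (2/5) = (-1)^1·(1/5); sign now -1
(1/5) = 1; final value = sign = -1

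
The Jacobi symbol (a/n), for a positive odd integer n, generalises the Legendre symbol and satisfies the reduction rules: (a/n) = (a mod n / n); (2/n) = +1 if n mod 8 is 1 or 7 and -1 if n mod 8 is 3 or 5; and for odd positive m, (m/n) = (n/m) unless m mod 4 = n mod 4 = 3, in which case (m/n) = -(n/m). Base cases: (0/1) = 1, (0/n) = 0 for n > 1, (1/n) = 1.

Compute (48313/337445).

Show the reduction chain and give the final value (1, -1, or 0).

1

reciprocity: (48313/337445) = +1·(337445/48313) since 48313 mod 4 = 1, 337445 mod 4 = 1; sign now +1
(337445/48313) = (47567/48313)   [reduce mod 48313]
reciprocity: (47567/48313) = +1·(48313/47567) since 47567 mod 4 = 3, 48313 mod 4 = 1; sign now +1
(48313/47567) = (746/47567)   [reduce mod 47567]
746 = 2^1·373; (2/47567) = +1 since 47567 mod 8 = 7, so (746/47567) = (+1)^1·(373/47567); sign now +1
reciprocity: (373/47567) = +1·(47567/373) since 373 mod 4 = 1, 47567 mod 4 = 3; sign now +1
(47567/373) = (196/373)   [reduce mod 373]
196 = 2^2·49; (2/373) = -1 since 373 mod 8 = 5, so (196/373) = (-1)^2·(49/373); sign now +1
reciprocity: (49/373) = +1·(373/49) since 49 mod 4 = 1, 373 mod 4 = 1; sign now +1
(373/49) = (30/49)   [reduce mod 49]
30 = 2^1·15; (2/49) = +1 since 49 mod 8 = 1, so (30/49) = (+1)^1·(15/49); sign now +1
reciprocity: (15/49) = +1·(49/15) since 15 mod 4 = 3, 49 mod 4 = 1; sign now +1
(49/15) = (4/15)   [reduce mod 15]
4 = 2^2·1; (2/15) = +1 since 15 mod 8 = 7, so (4/15) = (+1)^2·(1/15); sign now +1
(1/15) = 1; final value = sign = +1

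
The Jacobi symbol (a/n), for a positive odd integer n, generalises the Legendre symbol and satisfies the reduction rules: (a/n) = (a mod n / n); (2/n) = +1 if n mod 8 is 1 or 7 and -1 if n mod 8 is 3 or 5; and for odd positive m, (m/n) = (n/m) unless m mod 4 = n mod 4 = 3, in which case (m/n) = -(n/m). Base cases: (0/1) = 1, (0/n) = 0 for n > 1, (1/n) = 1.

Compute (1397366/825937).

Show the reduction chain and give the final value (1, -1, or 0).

-1

(1397366/825937): 1397366 mod 825937 = 571429, so (1397366/825937) = (571429/825937)
flip (571429/825937) -> (825937/571429): both odd, 571429 mod 4 = 1, 825937 mod 4 = 1, so the flip contributes +1; sign now +1
(825937/571429): 825937 mod 571429 = 254508, so (825937/571429) = (254508/571429)
factor out 2^2: 254508 = 2^2·63627; with 571429 mod 8 = 5, (2/571429) = -1; sign now +1; continue with (63627/571429)
flip (63627/571429) -> (571429/63627): both odd, 63627 mod 4 = 3, 571429 mod 4 = 1, so the flip contributes +1; sign now +1
(571429/63627): 571429 mod 63627 = 62413, so (571429/63627) = (62413/63627)
flip (62413/63627) -> (63627/62413): both odd, 62413 mod 4 = 1, 63627 mod 4 = 3, so the flip contributes +1; sign now +1
(63627/62413): 63627 mod 62413 = 1214, so (63627/62413) = (1214/62413)
factor out 2^1: 1214 = 2^1·607; with 62413 mod 8 = 5, (2/62413) = -1; sign now -1; continue with (607/62413)
flip (607/62413) -> (62413/607): both odd, 607 mod 4 = 3, 62413 mod 4 = 1, so the flip contributes +1; sign now -1
(62413/607): 62413 mod 607 = 499, so (62413/607) = (499/607)
flip (499/607) -> (607/499): both odd, 499 mod 4 = 3, 607 mod 4 = 3, so the flip contributes -1; sign now +1
(607/499): 607 mod 499 = 108, so (607/499) = (108/499)
factor out 2^2: 108 = 2^2·27; with 499 mod 8 = 3, (2/499) = -1; sign now +1; continue with (27/499)
flip (27/499) -> (499/27): both odd, 27 mod 4 = 3, 499 mod 4 = 3, so the flip contributes -1; sign now -1
(499/27): 499 mod 27 = 13, so (499/27) = (13/27)
flip (13/27) -> (27/13): both odd, 13 mod 4 = 1, 27 mod 4 = 3, so the flip contributes +1; sign now -1
(27/13): 27 mod 13 = 1, so (27/13) = (1/13)
reached (1/13) = 1, so the symbol is -1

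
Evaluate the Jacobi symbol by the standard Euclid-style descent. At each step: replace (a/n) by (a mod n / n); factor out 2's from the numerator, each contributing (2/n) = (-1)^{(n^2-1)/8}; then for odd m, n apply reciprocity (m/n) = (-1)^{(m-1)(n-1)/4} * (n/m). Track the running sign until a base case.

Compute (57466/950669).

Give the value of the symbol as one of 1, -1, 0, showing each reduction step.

57466 = 2^1·28733; (2/950669) = -1 since 950669 mod 8 = 5, so (57466/950669) = (-1)^1·(28733/950669); sign now -1
reciprocity: (28733/950669) = +1·(950669/28733) since 28733 mod 4 = 1, 950669 mod 4 = 1; sign now -1
(950669/28733) = (2480/28733)   [reduce mod 28733]
2480 = 2^4·155; (2/28733) = -1 since 28733 mod 8 = 5, so (2480/28733) = (-1)^4·(155/28733); sign now -1
reciprocity: (155/28733) = +1·(28733/155) since 155 mod 4 = 3, 28733 mod 4 = 1; sign now -1
(28733/155) = (58/155)   [reduce mod 155]
58 = 2^1·29; (2/155) = -1 since 155 mod 8 = 3, so (58/155) = (-1)^1·(29/155); sign now +1
reciprocity: (29/155) = +1·(155/29) since 29 mod 4 = 1, 155 mod 4 = 3; sign now +1
(155/29) = (10/29)   [reduce mod 29]
10 = 2^1·5; (2/29) = -1 since 29 mod 8 = 5, so (10/29) = (-1)^1·(5/29); sign now -1
reciprocity: (5/29) = +1·(29/5) since 5 mod 4 = 1, 29 mod 4 = 1; sign now -1
(29/5) = (4/5)   [reduce mod 5]
4 = 2^2·1; (2/5) = -1 since 5 mod 8 = 5, so (4/5) = (-1)^2·(1/5); sign now -1
(1/5) = 1; final value = sign = -1

-1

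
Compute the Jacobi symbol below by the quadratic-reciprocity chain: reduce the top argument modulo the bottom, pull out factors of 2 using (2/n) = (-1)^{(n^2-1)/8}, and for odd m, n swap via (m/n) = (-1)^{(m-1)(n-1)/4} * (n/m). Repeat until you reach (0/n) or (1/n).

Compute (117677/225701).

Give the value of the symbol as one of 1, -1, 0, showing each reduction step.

reciprocity: (117677/225701) = +1·(225701/117677) since 117677 mod 4 = 1, 225701 mod 4 = 1; sign now +1
(225701/117677) = (108024/117677)   [reduce mod 117677]
108024 = 2^3·13503; (2/117677) = -1 since 117677 mod 8 = 5, so (108024/117677) = (-1)^3·(13503/117677); sign now -1
reciprocity: (13503/117677) = +1·(117677/13503) since 13503 mod 4 = 3, 117677 mod 4 = 1; sign now -1
(117677/13503) = (9653/13503)   [reduce mod 13503]
reciprocity: (9653/13503) = +1·(13503/9653) since 9653 mod 4 = 1, 13503 mod 4 = 3; sign now -1
(13503/9653) = (3850/9653)   [reduce mod 9653]
3850 = 2^1·1925; (2/9653) = -1 since 9653 mod 8 = 5, so (3850/9653) = (-1)^1·(1925/9653); sign now +1
reciprocity: (1925/9653) = +1·(9653/1925) since 1925 mod 4 = 1, 9653 mod 4 = 1; sign now +1
(9653/1925) = (28/1925)   [reduce mod 1925]
28 = 2^2·7; (2/1925) = -1 since 1925 mod 8 = 5, so (28/1925) = (-1)^2·(7/1925); sign now +1
reciprocity: (7/1925) = +1·(1925/7) since 7 mod 4 = 3, 1925 mod 4 = 1; sign now +1
(1925/7) = (0/7)   [reduce mod 7]
(0/7) = 0   [gcd(a, n) > 1]; final value = 0

0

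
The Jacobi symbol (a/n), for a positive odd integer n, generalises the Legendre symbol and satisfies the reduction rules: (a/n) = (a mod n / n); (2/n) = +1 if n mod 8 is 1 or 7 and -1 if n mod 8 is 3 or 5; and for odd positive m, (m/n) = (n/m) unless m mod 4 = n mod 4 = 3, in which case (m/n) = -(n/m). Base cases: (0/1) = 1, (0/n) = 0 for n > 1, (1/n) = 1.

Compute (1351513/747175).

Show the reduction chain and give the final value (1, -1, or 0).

-1

(1351513/747175): 1351513 mod 747175 = 604338, so (1351513/747175) = (604338/747175)
factor out 2^1: 604338 = 2^1·302169; with 747175 mod 8 = 7, (2/747175) = +1; sign now +1; continue with (302169/747175)
flip (302169/747175) -> (747175/302169): both odd, 302169 mod 4 = 1, 747175 mod 4 = 3, so the flip contributes +1; sign now +1
(747175/302169): 747175 mod 302169 = 142837, so (747175/302169) = (142837/302169)
flip (142837/302169) -> (302169/142837): both odd, 142837 mod 4 = 1, 302169 mod 4 = 1, so the flip contributes +1; sign now +1
(302169/142837): 302169 mod 142837 = 16495, so (302169/142837) = (16495/142837)
flip (16495/142837) -> (142837/16495): both odd, 16495 mod 4 = 3, 142837 mod 4 = 1, so the flip contributes +1; sign now +1
(142837/16495): 142837 mod 16495 = 10877, so (142837/16495) = (10877/16495)
flip (10877/16495) -> (16495/10877): both odd, 10877 mod 4 = 1, 16495 mod 4 = 3, so the flip contributes +1; sign now +1
(16495/10877): 16495 mod 10877 = 5618, so (16495/10877) = (5618/10877)
factor out 2^1: 5618 = 2^1·2809; with 10877 mod 8 = 5, (2/10877) = -1; sign now -1; continue with (2809/10877)
flip (2809/10877) -> (10877/2809): both odd, 2809 mod 4 = 1, 10877 mod 4 = 1, so the flip contributes +1; sign now -1
(10877/2809): 10877 mod 2809 = 2450, so (10877/2809) = (2450/2809)
factor out 2^1: 2450 = 2^1·1225; with 2809 mod 8 = 1, (2/2809) = +1; sign now -1; continue with (1225/2809)
flip (1225/2809) -> (2809/1225): both odd, 1225 mod 4 = 1, 2809 mod 4 = 1, so the flip contributes +1; sign now -1
(2809/1225): 2809 mod 1225 = 359, so (2809/1225) = (359/1225)
flip (359/1225) -> (1225/359): both odd, 359 mod 4 = 3, 1225 mod 4 = 1, so the flip contributes +1; sign now -1
(1225/359): 1225 mod 359 = 148, so (1225/359) = (148/359)
factor out 2^2: 148 = 2^2·37; with 359 mod 8 = 7, (2/359) = +1; sign now -1; continue with (37/359)
flip (37/359) -> (359/37): both odd, 37 mod 4 = 1, 359 mod 4 = 3, so the flip contributes +1; sign now -1
(359/37): 359 mod 37 = 26, so (359/37) = (26/37)
factor out 2^1: 26 = 2^1·13; with 37 mod 8 = 5, (2/37) = -1; sign now +1; continue with (13/37)
flip (13/37) -> (37/13): both odd, 13 mod 4 = 1, 37 mod 4 = 1, so the flip contributes +1; sign now +1
(37/13): 37 mod 13 = 11, so (37/13) = (11/13)
flip (11/13) -> (13/11): both odd, 11 mod 4 = 3, 13 mod 4 = 1, so the flip contributes +1; sign now +1
(13/11): 13 mod 11 = 2, so (13/11) = (2/11)
factor out 2^1: 2 = 2^1·1; with 11 mod 8 = 3, (2/11) = -1; sign now -1; continue with (1/11)
reached (1/11) = 1, so the symbol is -1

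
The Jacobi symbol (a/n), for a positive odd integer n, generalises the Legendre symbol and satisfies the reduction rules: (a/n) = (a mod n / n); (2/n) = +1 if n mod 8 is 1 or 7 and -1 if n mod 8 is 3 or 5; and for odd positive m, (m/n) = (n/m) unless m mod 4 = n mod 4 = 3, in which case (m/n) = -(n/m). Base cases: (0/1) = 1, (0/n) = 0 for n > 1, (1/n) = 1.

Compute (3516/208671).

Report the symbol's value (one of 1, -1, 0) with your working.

0

factor out 2^2: 3516 = 2^2·879; with 208671 mod 8 = 7, (2/208671) = +1; sign now +1; continue with (879/208671)
flip (879/208671) -> (208671/879): both odd, 879 mod 4 = 3, 208671 mod 4 = 3, so the flip contributes -1; sign now -1
(208671/879): 208671 mod 879 = 348, so (208671/879) = (348/879)
factor out 2^2: 348 = 2^2·87; with 879 mod 8 = 7, (2/879) = +1; sign now -1; continue with (87/879)
flip (87/879) -> (879/87): both odd, 87 mod 4 = 3, 879 mod 4 = 3, so the flip contributes -1; sign now +1
(879/87): 879 mod 87 = 9, so (879/87) = (9/87)
flip (9/87) -> (87/9): both odd, 9 mod 4 = 1, 87 mod 4 = 3, so the flip contributes +1; sign now +1
(87/9): 87 mod 9 = 6, so (87/9) = (6/9)
factor out 2^1: 6 = 2^1·3; with 9 mod 8 = 1, (2/9) = +1; sign now +1; continue with (3/9)
flip (3/9) -> (9/3): both odd, 3 mod 4 = 3, 9 mod 4 = 1, so the flip contributes +1; sign now +1
(9/3): 9 mod 3 = 0, so (9/3) = (0/3)
reached (0/3); gcd(a, n) > 1, so (0/3) = 0 and the symbol is 0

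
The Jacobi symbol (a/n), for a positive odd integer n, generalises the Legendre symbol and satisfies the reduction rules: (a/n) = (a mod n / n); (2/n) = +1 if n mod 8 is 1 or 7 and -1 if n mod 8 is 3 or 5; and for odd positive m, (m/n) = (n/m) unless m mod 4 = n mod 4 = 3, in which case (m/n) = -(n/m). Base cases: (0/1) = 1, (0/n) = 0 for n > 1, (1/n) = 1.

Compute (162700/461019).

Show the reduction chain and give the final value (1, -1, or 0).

factor out 2^2: 162700 = 2^2·40675; with 461019 mod 8 = 3, (2/461019) = -1; sign now +1; continue with (40675/461019)
flip (40675/461019) -> (461019/40675): both odd, 40675 mod 4 = 3, 461019 mod 4 = 3, so the flip contributes -1; sign now -1
(461019/40675): 461019 mod 40675 = 13594, so (461019/40675) = (13594/40675)
factor out 2^1: 13594 = 2^1·6797; with 40675 mod 8 = 3, (2/40675) = -1; sign now +1; continue with (6797/40675)
flip (6797/40675) -> (40675/6797): both odd, 6797 mod 4 = 1, 40675 mod 4 = 3, so the flip contributes +1; sign now +1
(40675/6797): 40675 mod 6797 = 6690, so (40675/6797) = (6690/6797)
factor out 2^1: 6690 = 2^1·3345; with 6797 mod 8 = 5, (2/6797) = -1; sign now -1; continue with (3345/6797)
flip (3345/6797) -> (6797/3345): both odd, 3345 mod 4 = 1, 6797 mod 4 = 1, so the flip contributes +1; sign now -1
(6797/3345): 6797 mod 3345 = 107, so (6797/3345) = (107/3345)
flip (107/3345) -> (3345/107): both odd, 107 mod 4 = 3, 3345 mod 4 = 1, so the flip contributes +1; sign now -1
(3345/107): 3345 mod 107 = 28, so (3345/107) = (28/107)
factor out 2^2: 28 = 2^2·7; with 107 mod 8 = 3, (2/107) = -1; sign now -1; continue with (7/107)
flip (7/107) -> (107/7): both odd, 7 mod 4 = 3, 107 mod 4 = 3, so the flip contributes -1; sign now +1
(107/7): 107 mod 7 = 2, so (107/7) = (2/7)
factor out 2^1: 2 = 2^1·1; with 7 mod 8 = 7, (2/7) = +1; sign now +1; continue with (1/7)
reached (1/7) = 1, so the symbol is +1

1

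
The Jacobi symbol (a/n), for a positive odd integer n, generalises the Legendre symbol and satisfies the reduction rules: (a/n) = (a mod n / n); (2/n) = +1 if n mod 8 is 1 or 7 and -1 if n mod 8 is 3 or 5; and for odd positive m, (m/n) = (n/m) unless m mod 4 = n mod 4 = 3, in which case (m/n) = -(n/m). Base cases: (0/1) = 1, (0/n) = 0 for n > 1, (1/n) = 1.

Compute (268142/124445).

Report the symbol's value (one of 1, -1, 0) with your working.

(268142/124445): 268142 mod 124445 = 19252, so (268142/124445) = (19252/124445)
factor out 2^2: 19252 = 2^2·4813; with 124445 mod 8 = 5, (2/124445) = -1; sign now +1; continue with (4813/124445)
flip (4813/124445) -> (124445/4813): both odd, 4813 mod 4 = 1, 124445 mod 4 = 1, so the flip contributes +1; sign now +1
(124445/4813): 124445 mod 4813 = 4120, so (124445/4813) = (4120/4813)
factor out 2^3: 4120 = 2^3·515; with 4813 mod 8 = 5, (2/4813) = -1; sign now -1; continue with (515/4813)
flip (515/4813) -> (4813/515): both odd, 515 mod 4 = 3, 4813 mod 4 = 1, so the flip contributes +1; sign now -1
(4813/515): 4813 mod 515 = 178, so (4813/515) = (178/515)
factor out 2^1: 178 = 2^1·89; with 515 mod 8 = 3, (2/515) = -1; sign now +1; continue with (89/515)
flip (89/515) -> (515/89): both odd, 89 mod 4 = 1, 515 mod 4 = 3, so the flip contributes +1; sign now +1
(515/89): 515 mod 89 = 70, so (515/89) = (70/89)
factor out 2^1: 70 = 2^1·35; with 89 mod 8 = 1, (2/89) = +1; sign now +1; continue with (35/89)
flip (35/89) -> (89/35): both odd, 35 mod 4 = 3, 89 mod 4 = 1, so the flip contributes +1; sign now +1
(89/35): 89 mod 35 = 19, so (89/35) = (19/35)
flip (19/35) -> (35/19): both odd, 19 mod 4 = 3, 35 mod 4 = 3, so the flip contributes -1; sign now -1
(35/19): 35 mod 19 = 16, so (35/19) = (16/19)
factor out 2^4: 16 = 2^4·1; with 19 mod 8 = 3, (2/19) = -1; sign now -1; continue with (1/19)
reached (1/19) = 1, so the symbol is -1

-1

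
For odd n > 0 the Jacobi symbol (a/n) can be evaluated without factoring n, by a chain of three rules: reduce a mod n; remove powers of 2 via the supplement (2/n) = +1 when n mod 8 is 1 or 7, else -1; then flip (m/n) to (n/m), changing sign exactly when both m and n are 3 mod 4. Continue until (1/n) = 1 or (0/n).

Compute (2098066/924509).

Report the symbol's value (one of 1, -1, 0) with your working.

(2098066/924509): 2098066 mod 924509 = 249048, so (2098066/924509) = (249048/924509)
factor out 2^3: 249048 = 2^3·31131; with 924509 mod 8 = 5, (2/924509) = -1; sign now -1; continue with (31131/924509)
flip (31131/924509) -> (924509/31131): both odd, 31131 mod 4 = 3, 924509 mod 4 = 1, so the flip contributes +1; sign now -1
(924509/31131): 924509 mod 31131 = 21710, so (924509/31131) = (21710/31131)
factor out 2^1: 21710 = 2^1·10855; with 31131 mod 8 = 3, (2/31131) = -1; sign now +1; continue with (10855/31131)
flip (10855/31131) -> (31131/10855): both odd, 10855 mod 4 = 3, 31131 mod 4 = 3, so the flip contributes -1; sign now -1
(31131/10855): 31131 mod 10855 = 9421, so (31131/10855) = (9421/10855)
flip (9421/10855) -> (10855/9421): both odd, 9421 mod 4 = 1, 10855 mod 4 = 3, so the flip contributes +1; sign now -1
(10855/9421): 10855 mod 9421 = 1434, so (10855/9421) = (1434/9421)
factor out 2^1: 1434 = 2^1·717; with 9421 mod 8 = 5, (2/9421) = -1; sign now +1; continue with (717/9421)
flip (717/9421) -> (9421/717): both odd, 717 mod 4 = 1, 9421 mod 4 = 1, so the flip contributes +1; sign now +1
(9421/717): 9421 mod 717 = 100, so (9421/717) = (100/717)
factor out 2^2: 100 = 2^2·25; with 717 mod 8 = 5, (2/717) = -1; sign now +1; continue with (25/717)
flip (25/717) -> (717/25): both odd, 25 mod 4 = 1, 717 mod 4 = 1, so the flip contributes +1; sign now +1
(717/25): 717 mod 25 = 17, so (717/25) = (17/25)
flip (17/25) -> (25/17): both odd, 17 mod 4 = 1, 25 mod 4 = 1, so the flip contributes +1; sign now +1
(25/17): 25 mod 17 = 8, so (25/17) = (8/17)
factor out 2^3: 8 = 2^3·1; with 17 mod 8 = 1, (2/17) = +1; sign now +1; continue with (1/17)
reached (1/17) = 1, so the symbol is +1

1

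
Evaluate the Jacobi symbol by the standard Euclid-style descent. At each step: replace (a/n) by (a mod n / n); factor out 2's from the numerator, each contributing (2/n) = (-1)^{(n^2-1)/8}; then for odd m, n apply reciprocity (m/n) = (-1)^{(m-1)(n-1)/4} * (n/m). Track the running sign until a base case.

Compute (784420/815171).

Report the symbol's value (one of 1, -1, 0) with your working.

factor out 2^2: 784420 = 2^2·196105; with 815171 mod 8 = 3, (2/815171) = -1; sign now +1; continue with (196105/815171)
flip (196105/815171) -> (815171/196105): both odd, 196105 mod 4 = 1, 815171 mod 4 = 3, so the flip contributes +1; sign now +1
(815171/196105): 815171 mod 196105 = 30751, so (815171/196105) = (30751/196105)
flip (30751/196105) -> (196105/30751): both odd, 30751 mod 4 = 3, 196105 mod 4 = 1, so the flip contributes +1; sign now +1
(196105/30751): 196105 mod 30751 = 11599, so (196105/30751) = (11599/30751)
flip (11599/30751) -> (30751/11599): both odd, 11599 mod 4 = 3, 30751 mod 4 = 3, so the flip contributes -1; sign now -1
(30751/11599): 30751 mod 11599 = 7553, so (30751/11599) = (7553/11599)
flip (7553/11599) -> (11599/7553): both odd, 7553 mod 4 = 1, 11599 mod 4 = 3, so the flip contributes +1; sign now -1
(11599/7553): 11599 mod 7553 = 4046, so (11599/7553) = (4046/7553)
factor out 2^1: 4046 = 2^1·2023; with 7553 mod 8 = 1, (2/7553) = +1; sign now -1; continue with (2023/7553)
flip (2023/7553) -> (7553/2023): both odd, 2023 mod 4 = 3, 7553 mod 4 = 1, so the flip contributes +1; sign now -1
(7553/2023): 7553 mod 2023 = 1484, so (7553/2023) = (1484/2023)
factor out 2^2: 1484 = 2^2·371; with 2023 mod 8 = 7, (2/2023) = +1; sign now -1; continue with (371/2023)
flip (371/2023) -> (2023/371): both odd, 371 mod 4 = 3, 2023 mod 4 = 3, so the flip contributes -1; sign now +1
(2023/371): 2023 mod 371 = 168, so (2023/371) = (168/371)
factor out 2^3: 168 = 2^3·21; with 371 mod 8 = 3, (2/371) = -1; sign now -1; continue with (21/371)
flip (21/371) -> (371/21): both odd, 21 mod 4 = 1, 371 mod 4 = 3, so the flip contributes +1; sign now -1
(371/21): 371 mod 21 = 14, so (371/21) = (14/21)
factor out 2^1: 14 = 2^1·7; with 21 mod 8 = 5, (2/21) = -1; sign now +1; continue with (7/21)
flip (7/21) -> (21/7): both odd, 7 mod 4 = 3, 21 mod 4 = 1, so the flip contributes +1; sign now +1
(21/7): 21 mod 7 = 0, so (21/7) = (0/7)
reached (0/7); gcd(a, n) > 1, so (0/7) = 0 and the symbol is 0

0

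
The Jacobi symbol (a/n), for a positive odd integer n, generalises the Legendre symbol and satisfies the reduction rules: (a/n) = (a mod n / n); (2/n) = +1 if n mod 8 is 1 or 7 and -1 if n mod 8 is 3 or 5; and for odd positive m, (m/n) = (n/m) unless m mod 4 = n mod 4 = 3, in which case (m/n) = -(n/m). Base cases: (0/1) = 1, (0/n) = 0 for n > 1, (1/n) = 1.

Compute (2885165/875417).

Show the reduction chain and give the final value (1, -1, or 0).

1

(2885165/875417) = (258914/875417)   [reduce mod 875417]
258914 = 2^1·129457; (2/875417) = +1 since 875417 mod 8 = 1, so (258914/875417) = (+1)^1·(129457/875417); sign now +1
reciprocity: (129457/875417) = +1·(875417/129457) since 129457 mod 4 = 1, 875417 mod 4 = 1; sign now +1
(875417/129457) = (98675/129457)   [reduce mod 129457]
reciprocity: (98675/129457) = +1·(129457/98675) since 98675 mod 4 = 3, 129457 mod 4 = 1; sign now +1
(129457/98675) = (30782/98675)   [reduce mod 98675]
30782 = 2^1·15391; (2/98675) = -1 since 98675 mod 8 = 3, so (30782/98675) = (-1)^1·(15391/98675); sign now -1
reciprocity: (15391/98675) = -1·(98675/15391) since 15391 mod 4 = 3, 98675 mod 4 = 3; sign now +1
(98675/15391) = (6329/15391)   [reduce mod 15391]
reciprocity: (6329/15391) = +1·(15391/6329) since 6329 mod 4 = 1, 15391 mod 4 = 3; sign now +1
(15391/6329) = (2733/6329)   [reduce mod 6329]
reciprocity: (2733/6329) = +1·(6329/2733) since 2733 mod 4 = 1, 6329 mod 4 = 1; sign now +1
(6329/2733) = (863/2733)   [reduce mod 2733]
reciprocity: (863/2733) = +1·(2733/863) since 863 mod 4 = 3, 2733 mod 4 = 1; sign now +1
(2733/863) = (144/863)   [reduce mod 863]
144 = 2^4·9; (2/863) = +1 since 863 mod 8 = 7, so (144/863) = (+1)^4·(9/863); sign now +1
reciprocity: (9/863) = +1·(863/9) since 9 mod 4 = 1, 863 mod 4 = 3; sign now +1
(863/9) = (8/9)   [reduce mod 9]
8 = 2^3·1; (2/9) = +1 since 9 mod 8 = 1, so (8/9) = (+1)^3·(1/9); sign now +1
(1/9) = 1; final value = sign = +1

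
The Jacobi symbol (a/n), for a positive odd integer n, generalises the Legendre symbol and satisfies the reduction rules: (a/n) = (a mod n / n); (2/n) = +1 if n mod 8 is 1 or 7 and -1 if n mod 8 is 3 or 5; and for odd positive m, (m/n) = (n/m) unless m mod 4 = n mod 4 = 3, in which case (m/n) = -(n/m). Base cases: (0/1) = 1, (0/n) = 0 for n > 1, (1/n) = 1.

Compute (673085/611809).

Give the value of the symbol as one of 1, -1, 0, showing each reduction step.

(673085/611809) = (61276/611809)   [reduce mod 611809]
61276 = 2^2·15319; (2/611809) = +1 since 611809 mod 8 = 1, so (61276/611809) = (+1)^2·(15319/611809); sign now +1
reciprocity: (15319/611809) = +1·(611809/15319) since 15319 mod 4 = 3, 611809 mod 4 = 1; sign now +1
(611809/15319) = (14368/15319)   [reduce mod 15319]
14368 = 2^5·449; (2/15319) = +1 since 15319 mod 8 = 7, so (14368/15319) = (+1)^5·(449/15319); sign now +1
reciprocity: (449/15319) = +1·(15319/449) since 449 mod 4 = 1, 15319 mod 4 = 3; sign now +1
(15319/449) = (53/449)   [reduce mod 449]
reciprocity: (53/449) = +1·(449/53) since 53 mod 4 = 1, 449 mod 4 = 1; sign now +1
(449/53) = (25/53)   [reduce mod 53]
reciprocity: (25/53) = +1·(53/25) since 25 mod 4 = 1, 53 mod 4 = 1; sign now +1
(53/25) = (3/25)   [reduce mod 25]
reciprocity: (3/25) = +1·(25/3) since 3 mod 4 = 3, 25 mod 4 = 1; sign now +1
(25/3) = (1/3)   [reduce mod 3]
(1/3) = 1; final value = sign = +1

1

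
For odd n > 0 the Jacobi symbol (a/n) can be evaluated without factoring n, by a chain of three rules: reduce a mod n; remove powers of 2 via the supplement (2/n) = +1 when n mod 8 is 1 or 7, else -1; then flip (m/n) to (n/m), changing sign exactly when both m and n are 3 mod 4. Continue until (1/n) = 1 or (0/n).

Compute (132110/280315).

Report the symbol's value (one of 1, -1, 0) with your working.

0

132110 = 2^1·66055; (2/280315) = -1 since 280315 mod 8 = 3, so (132110/280315) = (-1)^1·(66055/280315); sign now -1
reciprocity: (66055/280315) = -1·(280315/66055) since 66055 mod 4 = 3, 280315 mod 4 = 3; sign now +1
(280315/66055) = (16095/66055)   [reduce mod 66055]
reciprocity: (16095/66055) = -1·(66055/16095) since 16095 mod 4 = 3, 66055 mod 4 = 3; sign now -1
(66055/16095) = (1675/16095)   [reduce mod 16095]
reciprocity: (1675/16095) = -1·(16095/1675) since 1675 mod 4 = 3, 16095 mod 4 = 3; sign now +1
(16095/1675) = (1020/1675)   [reduce mod 1675]
1020 = 2^2·255; (2/1675) = -1 since 1675 mod 8 = 3, so (1020/1675) = (-1)^2·(255/1675); sign now +1
reciprocity: (255/1675) = -1·(1675/255) since 255 mod 4 = 3, 1675 mod 4 = 3; sign now -1
(1675/255) = (145/255)   [reduce mod 255]
reciprocity: (145/255) = +1·(255/145) since 145 mod 4 = 1, 255 mod 4 = 3; sign now -1
(255/145) = (110/145)   [reduce mod 145]
110 = 2^1·55; (2/145) = +1 since 145 mod 8 = 1, so (110/145) = (+1)^1·(55/145); sign now -1
reciprocity: (55/145) = +1·(145/55) since 55 mod 4 = 3, 145 mod 4 = 1; sign now -1
(145/55) = (35/55)   [reduce mod 55]
reciprocity: (35/55) = -1·(55/35) since 35 mod 4 = 3, 55 mod 4 = 3; sign now +1
(55/35) = (20/35)   [reduce mod 35]
20 = 2^2·5; (2/35) = -1 since 35 mod 8 = 3, so (20/35) = (-1)^2·(5/35); sign now +1
reciprocity: (5/35) = +1·(35/5) since 5 mod 4 = 1, 35 mod 4 = 3; sign now +1
(35/5) = (0/5)   [reduce mod 5]
(0/5) = 0   [gcd(a, n) > 1]; final value = 0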